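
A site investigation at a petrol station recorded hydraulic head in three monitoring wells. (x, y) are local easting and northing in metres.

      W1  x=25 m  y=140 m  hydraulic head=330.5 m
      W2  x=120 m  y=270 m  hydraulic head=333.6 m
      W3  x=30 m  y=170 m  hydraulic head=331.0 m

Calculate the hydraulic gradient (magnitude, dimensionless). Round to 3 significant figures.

Taking W1 as reference: W2−W1 = (95, 130, +3.1); W3−W1 = (5, 30, +0.5).
Solve a·Δx + b·Δy = Δh: det = 95·30 − 5·130 = 2200.
∂h/∂x = [(+3.1)·30 − (+0.5)·130] / 2200 = +0.01273
∂h/∂y = [95·(+0.5) − 5·(+3.1)] / 2200 = +0.01455
|∇h| = √(0.01273² + 0.01455²) = 0.01933

0.0193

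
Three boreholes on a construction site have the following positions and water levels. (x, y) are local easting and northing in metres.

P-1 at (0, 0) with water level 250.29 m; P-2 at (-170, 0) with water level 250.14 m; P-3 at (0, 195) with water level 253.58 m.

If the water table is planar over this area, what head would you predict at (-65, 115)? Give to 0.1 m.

∂h/∂x = (250.14 − 250.29) / (-170 − 0) = +0.0008824
∂h/∂y = (253.58 − 250.29) / (195 − 0) = +0.01687
h(-65, 115) = 250.29 + (+0.0008824)·(-65) + (+0.01687)·(115) = 250.29 -0.057 +1.940 = 252.173 m.

252.2 m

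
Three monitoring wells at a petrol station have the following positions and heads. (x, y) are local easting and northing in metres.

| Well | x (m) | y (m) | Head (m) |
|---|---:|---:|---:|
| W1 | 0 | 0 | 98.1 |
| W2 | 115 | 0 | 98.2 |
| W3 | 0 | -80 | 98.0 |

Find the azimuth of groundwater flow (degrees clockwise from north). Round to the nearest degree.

∂h/∂x = (98.2 − 98.1) / (115 − 0) = +0.0008696
∂h/∂y = (98.0 − 98.1) / (-80 − 0) = +0.001250
Flow direction (−∇h) has components (-0.0008696 E, -0.001250 N).
Azimuth = atan2(E, N) = atan2(-0.0008696, -0.001250) = 214.8° ≈ 215°.

215°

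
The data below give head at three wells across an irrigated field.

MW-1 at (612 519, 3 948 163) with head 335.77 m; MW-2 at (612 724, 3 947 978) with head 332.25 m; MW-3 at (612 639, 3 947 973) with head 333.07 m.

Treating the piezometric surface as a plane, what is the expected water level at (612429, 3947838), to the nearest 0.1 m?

334.1 m

Taking MW-1 as reference: MW-2−MW-1 = (205, -185, -3.52); MW-3−MW-1 = (120, -190, -2.70).
Determinant of the coordinate differences = 205·(-190) − 120·(-185) = -16750.
∂h/∂x = [(-3.52)·(-190) − (-2.70)·(-185)] / -16750 = -0.01011
∂h/∂y = [205·(-2.70) − 120·(-3.52)] / -16750 = +0.007827
h(612429, 3947838) = 335.77 + (-0.01011)·(-90) + (+0.007827)·(-325) = 335.77 +0.910 -2.544 = 334.136 m.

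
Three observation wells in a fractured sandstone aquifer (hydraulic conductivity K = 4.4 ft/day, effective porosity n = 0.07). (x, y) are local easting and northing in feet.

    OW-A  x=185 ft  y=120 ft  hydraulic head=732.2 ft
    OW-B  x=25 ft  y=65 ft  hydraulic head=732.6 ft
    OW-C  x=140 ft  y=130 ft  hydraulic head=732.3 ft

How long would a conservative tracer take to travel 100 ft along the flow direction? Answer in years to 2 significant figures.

With h = a·x + b·y + c and OW-A as origin, the differences give:
  (-160)·a + (-55)·b = +0.4
  (-45)·a + 10·b = +0.1
Eliminate b (×10 and ×(-55), subtract): -4075·a = 9.50 → a = ∂h/∂x = -0.002331
Back-substitute: b = ∂h/∂y = -0.0004908.
|∇h| = √(-0.002331² + -0.0004908²) = 0.002382
Seepage velocity v = K·i/n = 4.4 × 0.002382 / 0.07 = 0.1497 ft/day.
t = 100 / 0.1497 = 668 days = 1.83 years.

1.8 years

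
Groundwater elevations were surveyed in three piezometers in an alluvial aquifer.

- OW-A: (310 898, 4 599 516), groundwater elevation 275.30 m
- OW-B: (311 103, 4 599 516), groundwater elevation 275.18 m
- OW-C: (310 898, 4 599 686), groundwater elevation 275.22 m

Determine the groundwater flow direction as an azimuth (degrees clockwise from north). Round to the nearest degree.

∂h/∂x = (275.18 − 275.30) / (311103 − 310898) = -0.0005854
∂h/∂y = (275.22 − 275.30) / (4599686 − 4599516) = -0.0004706
Flow direction (−∇h) has components (+0.0005854 E, +0.0004706 N).
Azimuth = atan2(E, N) = atan2(+0.0005854, +0.0004706) = 51.2° ≈ 051°.

051°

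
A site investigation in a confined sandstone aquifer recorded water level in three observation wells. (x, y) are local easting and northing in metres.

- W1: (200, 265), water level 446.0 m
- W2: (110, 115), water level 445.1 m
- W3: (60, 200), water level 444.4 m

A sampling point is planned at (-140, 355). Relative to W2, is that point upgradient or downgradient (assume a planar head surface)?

Differences from W1: to W2 (Δx, Δy, Δh) = (-90, -150, -0.9); to W3 = (-140, -65, -1.6).
Determinant of the coordinate differences = (-90)·(-65) − (-140)·(-150) = -15150.
∂h/∂x = [(-0.9)·(-65) − (-1.6)·(-150)] / -15150 = +0.01198
∂h/∂y = [(-90)·(-1.6) − (-140)·(-0.9)] / -15150 = -0.001188
Head at (-140, 355) = 446.0 + (+0.01198)·(-340) + (-0.001188)·(90) = 441.82 m.
That is lower than the 445.1 m at W2, so the point is downgradient.

downgradient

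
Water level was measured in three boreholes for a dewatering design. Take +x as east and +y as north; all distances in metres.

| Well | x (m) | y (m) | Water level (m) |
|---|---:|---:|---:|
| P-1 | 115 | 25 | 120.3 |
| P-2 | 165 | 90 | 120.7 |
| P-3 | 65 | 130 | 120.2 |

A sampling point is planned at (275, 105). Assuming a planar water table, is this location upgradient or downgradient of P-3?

Taking P-1 as reference: P-2−P-1 = (50, 65, +0.4); P-3−P-1 = (-50, 105, -0.1).
Determinant of the coordinate differences = 50·105 − (-50)·65 = 8500.
∂h/∂x = [(+0.4)·105 − (-0.1)·65] / 8500 = +0.005706
∂h/∂y = [50·(-0.1) − (-50)·(+0.4)] / 8500 = +0.001765
Head at (275, 105) = 120.3 + (+0.005706)·(160) + (+0.001765)·(80) = 121.35 m.
That is higher than the 120.2 m at P-3, so the point is upgradient.

upgradient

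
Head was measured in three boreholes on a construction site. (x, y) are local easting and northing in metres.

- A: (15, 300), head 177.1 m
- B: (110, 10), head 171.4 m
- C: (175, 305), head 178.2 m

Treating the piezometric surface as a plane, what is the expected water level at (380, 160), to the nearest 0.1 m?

176.3 m

Three-point gradient (reference A): Δ to B = (95, -290, -5.7), Δ to C = (160, 5, +1.1).
∂h/∂x = +0.006197, ∂h/∂y = +0.02169 (det = 46875).
h(380, 160) = 177.1 + (+0.006197)·(365) + (+0.02169)·(-140) = 177.1 +2.262 -3.036 = 176.326 m.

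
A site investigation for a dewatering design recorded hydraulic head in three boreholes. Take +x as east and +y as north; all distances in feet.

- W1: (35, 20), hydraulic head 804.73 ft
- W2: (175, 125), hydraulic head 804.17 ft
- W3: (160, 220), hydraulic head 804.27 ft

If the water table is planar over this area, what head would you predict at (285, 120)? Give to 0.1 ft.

803.7 ft

Differences from W1: to W2 (Δx, Δy, Δh) = (140, 105, -0.56); to W3 = (125, 200, -0.46).
Solve a·Δx + b·Δy = Δh: det = 140·200 − 125·105 = 14875.
∂h/∂x = [(-0.56)·200 − (-0.46)·105] / 14875 = -0.004282
∂h/∂y = [140·(-0.46) − 125·(-0.56)] / 14875 = +0.0003765
h(285, 120) = 804.73 + (-0.004282)·(250) + (+0.0003765)·(100) = 804.73 -1.071 +0.038 = 803.697 ft.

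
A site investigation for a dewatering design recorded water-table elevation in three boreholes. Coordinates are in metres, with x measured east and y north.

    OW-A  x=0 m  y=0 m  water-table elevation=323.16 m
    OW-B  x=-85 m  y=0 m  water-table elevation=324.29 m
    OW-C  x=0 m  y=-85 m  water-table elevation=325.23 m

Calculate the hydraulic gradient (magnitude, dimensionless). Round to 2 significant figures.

∂h/∂x = (324.29 − 323.16) / (-85 − 0) = -0.01329
∂h/∂y = (325.23 − 323.16) / (-85 − 0) = -0.02435
|∇h| = √(-0.01329² + -0.02435²) = 0.02774

0.028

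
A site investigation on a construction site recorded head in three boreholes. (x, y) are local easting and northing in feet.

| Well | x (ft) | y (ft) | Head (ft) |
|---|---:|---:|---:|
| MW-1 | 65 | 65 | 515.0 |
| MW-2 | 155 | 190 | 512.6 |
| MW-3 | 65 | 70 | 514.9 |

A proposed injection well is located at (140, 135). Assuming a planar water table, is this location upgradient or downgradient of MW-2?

upgradient

With h = a·x + b·y + c and MW-1 as origin, the differences give:
  90·a + 125·b = -2.4
  0·a + 5·b = -0.1
Eliminate b (×5 and ×125, subtract): 450·a = 0.50 → a = ∂h/∂x = +0.001111
Back-substitute: b = ∂h/∂y = -0.02000.
Head at (140, 135) = 515.0 + (+0.001111)·(75) + (-0.02000)·(70) = 513.68 ft.
That is higher than the 512.6 ft at MW-2, so the point is upgradient.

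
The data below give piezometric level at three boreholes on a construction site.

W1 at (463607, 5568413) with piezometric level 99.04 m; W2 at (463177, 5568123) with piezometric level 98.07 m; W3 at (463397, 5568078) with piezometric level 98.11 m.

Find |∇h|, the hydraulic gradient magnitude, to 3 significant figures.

0.00245

Three-point gradient (reference W1): Δ to W2 = (-430, -290, -0.97), Δ to W3 = (-210, -335, -0.93).
∂h/∂x = +0.0006645, ∂h/∂y = +0.002360 (det = 83150).
|∇h| = √(0.0006645² + 0.002360²) = 0.002452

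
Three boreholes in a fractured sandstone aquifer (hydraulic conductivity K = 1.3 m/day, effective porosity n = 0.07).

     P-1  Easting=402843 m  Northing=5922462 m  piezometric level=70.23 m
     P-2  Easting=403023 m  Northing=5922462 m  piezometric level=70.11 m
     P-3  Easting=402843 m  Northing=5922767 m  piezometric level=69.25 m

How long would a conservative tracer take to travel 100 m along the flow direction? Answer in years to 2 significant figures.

4.5 years

∂h/∂x = (70.11 − 70.23) / (403023 − 402843) = -0.0006667
∂h/∂y = (69.25 − 70.23) / (5922767 − 5922462) = -0.003213
|∇h| = √(-0.0006667² + -0.003213²) = 0.003281
Seepage velocity v = K·i/n = 1.3 × 0.003281 / 0.07 = 0.06093 m/day.
t = 100 / 0.06093 = 1641 days = 4.49 years.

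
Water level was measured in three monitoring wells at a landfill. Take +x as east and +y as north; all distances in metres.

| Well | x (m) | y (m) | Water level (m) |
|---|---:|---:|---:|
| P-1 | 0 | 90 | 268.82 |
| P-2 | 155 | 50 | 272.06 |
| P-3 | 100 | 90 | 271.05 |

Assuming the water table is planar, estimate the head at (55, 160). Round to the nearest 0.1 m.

270.4 m

Three-point gradient (reference P-1): Δ to P-2 = (155, -40, +3.24), Δ to P-3 = (100, 0, +2.23).
∂h/∂x = +0.02230, ∂h/∂y = +0.005413 (det = 4000).
h(55, 160) = 268.82 + (+0.02230)·(55) + (+0.005413)·(70) = 268.82 +1.227 +0.379 = 270.425 m.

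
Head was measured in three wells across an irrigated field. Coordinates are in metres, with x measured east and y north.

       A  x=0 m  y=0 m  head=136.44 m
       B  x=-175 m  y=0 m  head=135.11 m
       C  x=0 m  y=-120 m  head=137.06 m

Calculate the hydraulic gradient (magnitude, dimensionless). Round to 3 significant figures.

0.00919

∂h/∂x = (135.11 − 136.44) / (-175 − 0) = +0.007600
∂h/∂y = (137.06 − 136.44) / (-120 − 0) = -0.005167
|∇h| = √(0.007600² + -0.005167²) = 0.00919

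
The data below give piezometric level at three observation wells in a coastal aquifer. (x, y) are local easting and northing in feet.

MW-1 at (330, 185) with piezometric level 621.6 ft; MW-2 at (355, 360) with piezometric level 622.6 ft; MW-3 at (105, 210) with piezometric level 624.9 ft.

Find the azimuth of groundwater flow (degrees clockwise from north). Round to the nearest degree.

Differences from MW-1: to MW-2 (Δx, Δy, Δh) = (25, 175, +1.0); to MW-3 = (-225, 25, +3.3).
Determinant of the coordinate differences = 25·25 − (-225)·175 = 40000.
∂h/∂x = [(+1.0)·25 − (+3.3)·175] / 40000 = -0.01381
∂h/∂y = [25·(+3.3) − (-225)·(+1.0)] / 40000 = +0.007687
Flow direction (−∇h) has components (+0.01381 E, -0.007687 N).
Azimuth = atan2(E, N) = atan2(+0.01381, -0.007687) = 119.1° ≈ 119°.

119°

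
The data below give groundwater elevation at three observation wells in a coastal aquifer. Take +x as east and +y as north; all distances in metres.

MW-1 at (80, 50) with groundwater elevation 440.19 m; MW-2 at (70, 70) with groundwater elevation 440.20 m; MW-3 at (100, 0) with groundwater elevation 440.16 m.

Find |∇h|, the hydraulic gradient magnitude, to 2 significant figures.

0.0014

Taking MW-1 as reference: MW-2−MW-1 = (-10, 20, +0.01); MW-3−MW-1 = (20, -50, -0.03).
Determinant of the coordinate differences = (-10)·(-50) − 20·20 = 100.
∂h/∂x = [(+0.01)·(-50) − (-0.03)·20] / 100 = +0.0010000
∂h/∂y = [(-10)·(-0.03) − 20·(+0.01)] / 100 = +0.0010000
|∇h| = √(0.0010000² + 0.0010000²) = 0.001414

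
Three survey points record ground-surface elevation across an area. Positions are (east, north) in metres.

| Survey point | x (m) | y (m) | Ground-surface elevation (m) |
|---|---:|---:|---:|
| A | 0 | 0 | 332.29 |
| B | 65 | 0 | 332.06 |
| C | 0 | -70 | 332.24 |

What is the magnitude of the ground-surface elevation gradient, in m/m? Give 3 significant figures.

∂z/∂x = (332.06 − 332.29) / (65 − 0) = -0.003538
∂z/∂y = (332.24 − 332.29) / (-70 − 0) = +0.0007143
|∇f| = √(-0.003538² + 0.0007143²) = 0.003609 m/m

0.00361 m/m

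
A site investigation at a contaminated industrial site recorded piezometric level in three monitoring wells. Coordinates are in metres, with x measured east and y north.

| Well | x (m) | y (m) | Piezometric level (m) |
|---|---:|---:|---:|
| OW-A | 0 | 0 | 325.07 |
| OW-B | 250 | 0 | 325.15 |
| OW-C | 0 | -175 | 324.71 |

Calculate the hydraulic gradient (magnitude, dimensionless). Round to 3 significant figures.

0.00208

∂h/∂x = (325.15 − 325.07) / (250 − 0) = +0.0003200
∂h/∂y = (324.71 − 325.07) / (-175 − 0) = +0.002057
|∇h| = √(0.0003200² + 0.002057²) = 0.002082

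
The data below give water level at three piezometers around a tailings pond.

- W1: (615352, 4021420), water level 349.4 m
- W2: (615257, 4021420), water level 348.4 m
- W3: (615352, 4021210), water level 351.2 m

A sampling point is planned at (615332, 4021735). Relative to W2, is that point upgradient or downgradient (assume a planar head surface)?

∂h/∂x = (348.4 − 349.4) / (615257 − 615352) = +0.01053
∂h/∂y = (351.2 − 349.4) / (4021210 − 4021420) = -0.008571
Head at (615332, 4021735) = 349.4 + (+0.01053)·(-20) + (-0.008571)·(315) = 346.49 m.
That is lower than the 348.4 m at W2, so the point is downgradient.

downgradient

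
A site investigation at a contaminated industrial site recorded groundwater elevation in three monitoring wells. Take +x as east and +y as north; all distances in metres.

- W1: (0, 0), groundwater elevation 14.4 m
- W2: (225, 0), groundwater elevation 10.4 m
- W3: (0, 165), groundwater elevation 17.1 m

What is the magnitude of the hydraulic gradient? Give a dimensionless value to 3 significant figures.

0.0242

∂h/∂x = (10.4 − 14.4) / (225 − 0) = -0.01778
∂h/∂y = (17.1 − 14.4) / (165 − 0) = +0.01636
|∇h| = √(-0.01778² + 0.01636²) = 0.02416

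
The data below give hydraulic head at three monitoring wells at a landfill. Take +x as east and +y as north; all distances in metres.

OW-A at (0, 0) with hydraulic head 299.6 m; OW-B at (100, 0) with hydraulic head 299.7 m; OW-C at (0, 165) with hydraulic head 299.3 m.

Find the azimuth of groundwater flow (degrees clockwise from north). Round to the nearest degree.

331°

∂h/∂x = (299.7 − 299.6) / (100 − 0) = +0.0010000
∂h/∂y = (299.3 − 299.6) / (165 − 0) = -0.001818
Flow direction (−∇h) has components (-0.0010000 E, +0.001818 N).
Azimuth = atan2(E, N) = atan2(-0.0010000, +0.001818) = 331.2° ≈ 331°.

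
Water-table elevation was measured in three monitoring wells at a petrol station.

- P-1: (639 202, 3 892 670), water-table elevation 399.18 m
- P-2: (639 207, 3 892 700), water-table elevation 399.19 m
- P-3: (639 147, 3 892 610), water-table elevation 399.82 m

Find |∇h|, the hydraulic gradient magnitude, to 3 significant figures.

With h = a·x + b·y + c and P-1 as origin, the differences give:
  5·a + 30·b = +0.01
  (-55)·a + (-60)·b = +0.64
Eliminate b (×(-60) and ×30, subtract): 1350·a = -19.800 → a = ∂h/∂x = -0.01467
Back-substitute: b = ∂h/∂y = +0.002778.
|∇h| = √(-0.01467² + 0.002778²) = 0.01493

0.0149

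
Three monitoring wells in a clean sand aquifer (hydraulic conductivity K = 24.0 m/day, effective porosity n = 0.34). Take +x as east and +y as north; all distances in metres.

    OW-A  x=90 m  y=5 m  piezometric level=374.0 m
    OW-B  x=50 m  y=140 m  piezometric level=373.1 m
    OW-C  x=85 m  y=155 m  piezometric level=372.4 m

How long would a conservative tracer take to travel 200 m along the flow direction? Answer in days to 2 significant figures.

150 days

Differences from OW-A: to OW-B (Δx, Δy, Δh) = (-40, 135, -0.9); to OW-C = (-5, 150, -1.6).
Solve a·Δx + b·Δy = Δh: det = (-40)·150 − (-5)·135 = -5325.
∂h/∂x = [(-0.9)·150 − (-1.6)·135] / -5325 = -0.01521
∂h/∂y = [(-40)·(-1.6) − (-5)·(-0.9)] / -5325 = -0.01117
|∇h| = √(-0.01521² + -0.01117²) = 0.01887
Seepage velocity v = K·i/n = 24.0 × 0.01887 / 0.34 = 1.332 m/day.
t = 200 / 1.332 = 150.2 days.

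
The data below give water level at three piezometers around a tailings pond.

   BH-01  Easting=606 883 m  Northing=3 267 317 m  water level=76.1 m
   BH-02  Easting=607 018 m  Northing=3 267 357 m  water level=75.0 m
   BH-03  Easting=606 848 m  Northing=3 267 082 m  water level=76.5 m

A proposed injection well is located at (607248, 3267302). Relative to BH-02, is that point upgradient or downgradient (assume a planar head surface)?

downgradient

Three-point gradient (reference BH-01): Δ to BH-02 = (135, 40, -1.1), Δ to BH-03 = (-35, -235, +0.4).
∂h/∂x = -0.007997, ∂h/∂y = -0.0005111 (det = -30325).
Head at (607248, 3267302) = 76.1 + (-0.007997)·(365) + (-0.0005111)·(-15) = 73.19 m.
That is lower than the 75.0 m at BH-02, so the point is downgradient.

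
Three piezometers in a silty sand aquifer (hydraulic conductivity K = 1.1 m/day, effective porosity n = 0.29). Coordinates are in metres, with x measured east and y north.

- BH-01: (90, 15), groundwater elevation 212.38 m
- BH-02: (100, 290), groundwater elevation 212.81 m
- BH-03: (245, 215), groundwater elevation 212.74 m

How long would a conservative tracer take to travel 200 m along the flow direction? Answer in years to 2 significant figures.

Three-point gradient (reference BH-01): Δ to BH-02 = (10, 275, +0.43), Δ to BH-03 = (155, 200, +0.36).
∂h/∂x = +0.0003200, ∂h/∂y = +0.001552 (det = -40625).
|∇h| = √(0.0003200² + 0.001552²) = 0.001585
Seepage velocity v = K·i/n = 1.1 × 0.001585 / 0.29 = 0.006012 m/day.
t = 200 / 0.006012 = 3.327e+04 days = 91.1 years.

91 years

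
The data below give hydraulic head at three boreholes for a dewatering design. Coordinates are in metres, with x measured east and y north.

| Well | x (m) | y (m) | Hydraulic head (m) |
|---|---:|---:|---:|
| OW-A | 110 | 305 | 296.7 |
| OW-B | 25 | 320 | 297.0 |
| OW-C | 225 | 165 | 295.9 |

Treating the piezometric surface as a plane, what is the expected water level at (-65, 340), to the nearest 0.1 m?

297.3 m

With h = a·x + b·y + c and OW-A as origin, the differences give:
  (-85)·a + 15·b = +0.3
  115·a + (-140)·b = -0.8
Eliminate b (×(-140) and ×15, subtract): 10175·a = -30.00 → a = ∂h/∂x = -0.002948
Back-substitute: b = ∂h/∂y = +0.003292.
h(-65, 340) = 296.7 + (-0.002948)·(-175) + (+0.003292)·(35) = 296.7 +0.516 +0.115 = 297.331 m.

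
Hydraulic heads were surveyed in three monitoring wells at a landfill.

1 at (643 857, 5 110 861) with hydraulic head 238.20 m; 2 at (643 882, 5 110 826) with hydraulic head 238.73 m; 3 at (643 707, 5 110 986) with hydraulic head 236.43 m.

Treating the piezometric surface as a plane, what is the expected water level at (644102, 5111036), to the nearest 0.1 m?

234.8 m

Differences from 1: to 2 (Δx, Δy, Δh) = (25, -35, +0.53); to 3 = (-150, 125, -1.77).
Determinant of the coordinate differences = 25·125 − (-150)·(-35) = -2125.
∂h/∂x = [(+0.53)·125 − (-1.77)·(-35)] / -2125 = -0.002024
∂h/∂y = [25·(-1.77) − (-150)·(+0.53)] / -2125 = -0.01659
h(644102, 5111036) = 238.20 + (-0.002024)·(245) + (-0.01659)·(175) = 238.20 -0.496 -2.903 = 234.801 m.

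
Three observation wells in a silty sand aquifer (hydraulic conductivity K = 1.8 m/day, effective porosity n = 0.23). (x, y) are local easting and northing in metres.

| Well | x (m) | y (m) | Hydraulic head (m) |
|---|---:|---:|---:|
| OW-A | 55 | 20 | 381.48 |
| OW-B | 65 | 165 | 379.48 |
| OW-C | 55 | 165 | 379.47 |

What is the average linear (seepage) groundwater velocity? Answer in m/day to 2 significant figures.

With h = a·x + b·y + c and OW-A as origin, the differences give:
  10·a + 145·b = -2.00
  0·a + 145·b = -2.01
Eliminate b (×145 and ×145, subtract): 1450·a = 1.450 → a = ∂h/∂x = +0.0010000
Back-substitute: b = ∂h/∂y = -0.01386.
|∇h| = √(0.0010000² + -0.01386²) = 0.0139
Seepage velocity v = K·i/n = 1.8 × 0.0139 / 0.23 = 0.1088 m/day.

0.11 m/day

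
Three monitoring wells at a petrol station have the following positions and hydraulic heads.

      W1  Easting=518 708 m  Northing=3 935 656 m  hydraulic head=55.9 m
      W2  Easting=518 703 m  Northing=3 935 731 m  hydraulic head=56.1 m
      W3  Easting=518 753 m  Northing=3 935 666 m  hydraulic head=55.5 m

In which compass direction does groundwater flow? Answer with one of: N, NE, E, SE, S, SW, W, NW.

With h = a·x + b·y + c and W1 as origin, the differences give:
  (-5)·a + 75·b = +0.2
  45·a + 10·b = -0.4
Eliminate b (×10 and ×75, subtract): -3425·a = 32.00 → a = ∂h/∂x = -0.009343
Back-substitute: b = ∂h/∂y = +0.002044.
Flow = −∇h = (+0.009343 east, -0.002044 north), which points east.

E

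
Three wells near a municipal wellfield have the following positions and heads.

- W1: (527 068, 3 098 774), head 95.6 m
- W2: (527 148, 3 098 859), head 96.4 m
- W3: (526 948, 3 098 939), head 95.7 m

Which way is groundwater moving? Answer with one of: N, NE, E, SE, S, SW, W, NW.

SW

Taking W1 as reference: W2−W1 = (80, 85, +0.8); W3−W1 = (-120, 165, +0.1).
Determinant of the coordinate differences = 80·165 − (-120)·85 = 23400.
∂h/∂x = [(+0.8)·165 − (+0.1)·85] / 23400 = +0.005278
∂h/∂y = [80·(+0.1) − (-120)·(+0.8)] / 23400 = +0.004444
Flow = −∇h = (-0.005278 east, -0.004444 north), which points southwest.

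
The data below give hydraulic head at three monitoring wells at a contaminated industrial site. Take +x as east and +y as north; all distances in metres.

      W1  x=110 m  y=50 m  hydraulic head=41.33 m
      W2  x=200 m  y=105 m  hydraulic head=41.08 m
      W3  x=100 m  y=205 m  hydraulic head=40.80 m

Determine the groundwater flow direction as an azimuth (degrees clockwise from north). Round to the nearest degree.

011°

With h = a·x + b·y + c and W1 as origin, the differences give:
  90·a + 55·b = -0.25
  (-10)·a + 155·b = -0.53
Eliminate b (×155 and ×55, subtract): 14500·a = -9.600 → a = ∂h/∂x = -0.0006621
Back-substitute: b = ∂h/∂y = -0.003462.
Flow direction (−∇h) has components (+0.0006621 E, +0.003462 N).
Azimuth = atan2(E, N) = atan2(+0.0006621, +0.003462) = 10.8° ≈ 011°.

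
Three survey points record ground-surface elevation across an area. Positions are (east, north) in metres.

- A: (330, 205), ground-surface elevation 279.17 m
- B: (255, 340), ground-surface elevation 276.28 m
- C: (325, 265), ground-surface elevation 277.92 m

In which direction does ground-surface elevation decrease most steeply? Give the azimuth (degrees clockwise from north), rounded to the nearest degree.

Differences from A: to B (Δx, Δy, Δh) = (-75, 135, -2.89); to C = (-5, 60, -1.25).
Determinant of the coordinate differences = (-75)·60 − (-5)·135 = -3825.
∂z/∂x = [(-2.89)·60 − (-1.25)·135] / -3825 = +0.001216
∂z/∂y = [(-75)·(-1.25) − (-5)·(-2.89)] / -3825 = -0.02073
Steepest decrease is along −∇f: components (-0.001216 E, +0.02073 N).
Azimuth = atan2(-0.001216, +0.02073) = 356.6° ≈ 357°.

357°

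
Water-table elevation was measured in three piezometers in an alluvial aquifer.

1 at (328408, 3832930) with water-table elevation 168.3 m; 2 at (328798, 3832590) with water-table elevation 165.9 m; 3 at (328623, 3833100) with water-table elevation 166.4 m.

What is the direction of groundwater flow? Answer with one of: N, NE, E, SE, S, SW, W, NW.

E

With h = a·x + b·y + c and 1 as origin, the differences give:
  390·a + (-340)·b = -2.4
  215·a + 170·b = -1.9
Eliminate b (×170 and ×(-340), subtract): 139400·a = -1054.00 → a = ∂h/∂x = -0.007561
Back-substitute: b = ∂h/∂y = -0.001614.
Flow = −∇h = (+0.007561 east, +0.001614 north), which points east.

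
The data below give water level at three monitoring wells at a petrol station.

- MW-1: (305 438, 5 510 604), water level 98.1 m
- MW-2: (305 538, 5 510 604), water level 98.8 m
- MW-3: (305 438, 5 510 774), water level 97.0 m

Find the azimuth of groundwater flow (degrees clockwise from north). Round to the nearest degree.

313°

∂h/∂x = (98.8 − 98.1) / (305538 − 305438) = +0.007000
∂h/∂y = (97.0 − 98.1) / (5510774 − 5510604) = -0.006471
Flow direction (−∇h) has components (-0.007000 E, +0.006471 N).
Azimuth = atan2(E, N) = atan2(-0.007000, +0.006471) = 312.7° ≈ 313°.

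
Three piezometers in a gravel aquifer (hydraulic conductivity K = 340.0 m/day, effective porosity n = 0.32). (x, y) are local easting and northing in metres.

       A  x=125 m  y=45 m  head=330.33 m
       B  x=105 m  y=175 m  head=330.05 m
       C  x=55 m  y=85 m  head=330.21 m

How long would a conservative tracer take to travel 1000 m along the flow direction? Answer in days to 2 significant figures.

Differences from A: to B (Δx, Δy, Δh) = (-20, 130, -0.28); to C = (-70, 40, -0.12).
Determinant of the coordinate differences = (-20)·40 − (-70)·130 = 8300.
∂h/∂x = [(-0.28)·40 − (-0.12)·130] / 8300 = +0.0005301
∂h/∂y = [(-20)·(-0.12) − (-70)·(-0.28)] / 8300 = -0.002072
|∇h| = √(0.0005301² + -0.002072²) = 0.002139
Seepage velocity v = K·i/n = 340.0 × 0.002139 / 0.32 = 2.273 m/day.
t = 1000 / 2.273 = 439.9 days.

440 days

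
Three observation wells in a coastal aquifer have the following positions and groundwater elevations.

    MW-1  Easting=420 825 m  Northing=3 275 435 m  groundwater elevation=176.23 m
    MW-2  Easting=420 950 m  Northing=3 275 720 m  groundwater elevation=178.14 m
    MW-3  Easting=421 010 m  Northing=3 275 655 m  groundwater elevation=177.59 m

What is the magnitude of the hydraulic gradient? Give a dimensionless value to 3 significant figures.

0.00738

Differences from MW-1: to MW-2 (Δx, Δy, Δh) = (125, 285, +1.91); to MW-3 = (185, 220, +1.36).
Determinant of the coordinate differences = 125·220 − 185·285 = -25225.
∂h/∂x = [(+1.91)·220 − (+1.36)·285] / -25225 = -0.001292
∂h/∂y = [125·(+1.36) − 185·(+1.91)] / -25225 = +0.007269
|∇h| = √(-0.001292² + 0.007269²) = 0.007383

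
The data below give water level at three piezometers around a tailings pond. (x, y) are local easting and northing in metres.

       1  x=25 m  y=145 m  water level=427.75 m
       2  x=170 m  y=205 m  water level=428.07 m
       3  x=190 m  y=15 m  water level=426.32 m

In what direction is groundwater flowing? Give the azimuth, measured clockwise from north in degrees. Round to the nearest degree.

With h = a·x + b·y + c and 1 as origin, the differences give:
  145·a + 60·b = +0.32
  165·a + (-130)·b = -1.43
Eliminate b (×(-130) and ×60, subtract): -28750·a = 44.200 → a = ∂h/∂x = -0.001537
Back-substitute: b = ∂h/∂y = +0.009049.
Flow direction (−∇h) has components (+0.001537 E, -0.009049 N).
Azimuth = atan2(E, N) = atan2(+0.001537, -0.009049) = 170.4° ≈ 170°.

170°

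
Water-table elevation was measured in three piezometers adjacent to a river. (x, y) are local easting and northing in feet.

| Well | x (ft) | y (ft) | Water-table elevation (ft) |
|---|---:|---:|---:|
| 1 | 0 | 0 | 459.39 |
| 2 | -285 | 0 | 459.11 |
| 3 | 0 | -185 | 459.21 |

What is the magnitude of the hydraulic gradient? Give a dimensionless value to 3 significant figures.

0.00138

∂h/∂x = (459.11 − 459.39) / (-285 − 0) = +0.0009825
∂h/∂y = (459.21 − 459.39) / (-185 − 0) = +0.0009730
|∇h| = √(0.0009825² + 0.0009730²) = 0.001383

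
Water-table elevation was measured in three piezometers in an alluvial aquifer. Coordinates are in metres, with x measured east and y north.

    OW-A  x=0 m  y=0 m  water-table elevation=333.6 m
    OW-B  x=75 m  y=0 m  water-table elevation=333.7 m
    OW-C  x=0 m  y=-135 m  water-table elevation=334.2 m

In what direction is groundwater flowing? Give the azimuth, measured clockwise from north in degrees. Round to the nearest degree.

343°

∂h/∂x = (333.7 − 333.6) / (75 − 0) = +0.001333
∂h/∂y = (334.2 − 333.6) / (-135 − 0) = -0.004444
Flow direction (−∇h) has components (-0.001333 E, +0.004444 N).
Azimuth = atan2(E, N) = atan2(-0.001333, +0.004444) = 343.3° ≈ 343°.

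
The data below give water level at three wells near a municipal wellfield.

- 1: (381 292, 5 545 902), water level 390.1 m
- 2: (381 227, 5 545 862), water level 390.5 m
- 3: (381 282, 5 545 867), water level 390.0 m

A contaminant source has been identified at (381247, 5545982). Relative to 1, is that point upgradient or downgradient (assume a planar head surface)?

Taking 1 as reference: 2−1 = (-65, -40, +0.4); 3−1 = (-10, -35, -0.1).
Determinant of the coordinate differences = (-65)·(-35) − (-10)·(-40) = 1875.
∂h/∂x = [(+0.4)·(-35) − (-0.1)·(-40)] / 1875 = -0.009600
∂h/∂y = [(-65)·(-0.1) − (-10)·(+0.4)] / 1875 = +0.005600
Head at (381247, 5545982) = 390.1 + (-0.009600)·(-45) + (+0.005600)·(80) = 390.98 m.
That is higher than the 390.1 m at 1, so the point is upgradient.

upgradient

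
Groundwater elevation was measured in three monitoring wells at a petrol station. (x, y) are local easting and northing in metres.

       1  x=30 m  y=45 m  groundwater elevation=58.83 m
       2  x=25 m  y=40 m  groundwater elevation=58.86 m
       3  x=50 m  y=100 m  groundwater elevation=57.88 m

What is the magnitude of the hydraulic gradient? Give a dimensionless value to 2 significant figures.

Taking 1 as reference: 2−1 = (-5, -5, +0.03); 3−1 = (20, 55, -0.95).
Determinant of the coordinate differences = (-5)·55 − 20·(-5) = -175.
∂h/∂x = [(+0.03)·55 − (-0.95)·(-5)] / -175 = +0.01771
∂h/∂y = [(-5)·(-0.95) − 20·(+0.03)] / -175 = -0.02371
|∇h| = √(0.01771² + -0.02371²) = 0.02959

0.030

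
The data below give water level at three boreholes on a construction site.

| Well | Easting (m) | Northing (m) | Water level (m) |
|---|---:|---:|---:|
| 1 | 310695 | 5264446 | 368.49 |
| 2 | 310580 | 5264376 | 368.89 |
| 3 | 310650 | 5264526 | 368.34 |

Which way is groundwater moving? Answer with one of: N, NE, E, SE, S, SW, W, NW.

NE

Three-point gradient (reference 1): Δ to 2 = (-115, -70, +0.40), Δ to 3 = (-45, 80, -0.15).
∂h/∂x = -0.001741, ∂h/∂y = -0.002854 (det = -12350).
Flow = −∇h = (+0.001741 east, +0.002854 north), which points northeast.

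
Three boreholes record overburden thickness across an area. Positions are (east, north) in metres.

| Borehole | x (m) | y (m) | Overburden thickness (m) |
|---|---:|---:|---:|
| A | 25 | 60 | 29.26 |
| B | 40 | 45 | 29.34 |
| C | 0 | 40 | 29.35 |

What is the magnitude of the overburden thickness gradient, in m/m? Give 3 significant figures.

With d = a·x + b·y + c and A as origin, the differences give:
  15·a + (-15)·b = +0.08
  (-25)·a + (-20)·b = +0.09
Eliminate b (×(-20) and ×(-15), subtract): -675·a = -0.250 → a = ∂d/∂x = +0.0003704
Back-substitute: b = ∂d/∂y = -0.004963.
|∇f| = √(0.0003704² + -0.004963²) = 0.004977 m/m

0.00498 m/m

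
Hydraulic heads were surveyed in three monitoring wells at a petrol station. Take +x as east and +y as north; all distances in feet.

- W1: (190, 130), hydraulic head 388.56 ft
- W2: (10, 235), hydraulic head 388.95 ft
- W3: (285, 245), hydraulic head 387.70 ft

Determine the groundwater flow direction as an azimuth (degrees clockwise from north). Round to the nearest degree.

049°

With h = a·x + b·y + c and W1 as origin, the differences give:
  (-180)·a + 105·b = +0.39
  95·a + 115·b = -0.86
Eliminate b (×115 and ×105, subtract): -30675·a = 135.150 → a = ∂h/∂x = -0.004406
Back-substitute: b = ∂h/∂y = -0.003839.
Flow direction (−∇h) has components (+0.004406 E, +0.003839 N).
Azimuth = atan2(E, N) = atan2(+0.004406, +0.003839) = 48.9° ≈ 049°.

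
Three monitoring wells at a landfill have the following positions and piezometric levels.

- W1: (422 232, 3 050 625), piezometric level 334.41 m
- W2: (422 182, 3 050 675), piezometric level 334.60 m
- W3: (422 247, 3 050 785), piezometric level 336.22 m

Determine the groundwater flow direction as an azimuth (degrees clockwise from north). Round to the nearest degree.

Differences from W1: to W2 (Δx, Δy, Δh) = (-50, 50, +0.19); to W3 = (15, 160, +1.81).
Solve a·Δx + b·Δy = Δh: det = (-50)·160 − 15·50 = -8750.
∂h/∂x = [(+0.19)·160 − (+1.81)·50] / -8750 = +0.006869
∂h/∂y = [(-50)·(+1.81) − 15·(+0.19)] / -8750 = +0.01067
Flow direction (−∇h) has components (-0.006869 E, -0.01067 N).
Azimuth = atan2(E, N) = atan2(-0.006869, -0.01067) = 212.8° ≈ 213°.

213°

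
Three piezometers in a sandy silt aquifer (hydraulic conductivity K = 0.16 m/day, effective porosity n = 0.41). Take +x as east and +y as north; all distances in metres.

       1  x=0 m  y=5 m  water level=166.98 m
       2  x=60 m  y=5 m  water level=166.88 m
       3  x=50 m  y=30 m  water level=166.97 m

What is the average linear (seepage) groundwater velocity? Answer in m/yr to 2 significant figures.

With h = a·x + b·y + c and 1 as origin, the differences give:
  60·a + 0·b = -0.10
  50·a + 25·b = -0.01
Eliminate b (×25 and ×0, subtract): 1500·a = -2.500 → a = ∂h/∂x = -0.001667
Back-substitute: b = ∂h/∂y = +0.002933.
|∇h| = √(-0.001667² + 0.002933²) = 0.003374
Seepage velocity v = K·i/n = 0.16 × 0.003374 / 0.41 = 0.001317 m/day = 0.481 m/yr.

0.48 m/yr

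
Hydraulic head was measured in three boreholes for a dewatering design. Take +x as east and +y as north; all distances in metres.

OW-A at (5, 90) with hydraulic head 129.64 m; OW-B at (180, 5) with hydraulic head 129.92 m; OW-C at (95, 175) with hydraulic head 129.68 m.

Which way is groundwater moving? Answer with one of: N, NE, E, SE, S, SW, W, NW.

With h = a·x + b·y + c and OW-A as origin, the differences give:
  175·a + (-85)·b = +0.28
  90·a + 85·b = +0.04
Eliminate b (×85 and ×(-85), subtract): 22525·a = 27.200 → a = ∂h/∂x = +0.001208
Back-substitute: b = ∂h/∂y = -0.0008080.
Flow = −∇h = (-0.001208 east, +0.0008080 north), which points northwest.

NW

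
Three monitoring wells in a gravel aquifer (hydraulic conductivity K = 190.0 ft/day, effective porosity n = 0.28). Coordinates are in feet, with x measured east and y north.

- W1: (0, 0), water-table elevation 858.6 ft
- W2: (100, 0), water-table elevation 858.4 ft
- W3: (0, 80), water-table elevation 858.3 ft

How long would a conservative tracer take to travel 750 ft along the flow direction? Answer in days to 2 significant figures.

∂h/∂x = (858.4 − 858.6) / (100 − 0) = -0.002000
∂h/∂y = (858.3 − 858.6) / (80 − 0) = -0.003750
|∇h| = √(-0.002000² + -0.003750²) = 0.00425
Seepage velocity v = K·i/n = 190.0 × 0.00425 / 0.28 = 2.884 ft/day.
t = 750 / 2.884 = 260.1 days.

260 days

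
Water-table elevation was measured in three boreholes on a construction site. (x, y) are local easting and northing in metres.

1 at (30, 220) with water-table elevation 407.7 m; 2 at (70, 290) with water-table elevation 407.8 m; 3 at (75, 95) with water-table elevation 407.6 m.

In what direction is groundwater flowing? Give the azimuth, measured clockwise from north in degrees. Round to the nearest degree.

Differences from 1: to 2 (Δx, Δy, Δh) = (40, 70, +0.1); to 3 = (45, -125, -0.1).
Solve a·Δx + b·Δy = Δh: det = 40·(-125) − 45·70 = -8150.
∂h/∂x = [(+0.1)·(-125) − (-0.1)·70] / -8150 = +0.0006748
∂h/∂y = [40·(-0.1) − 45·(+0.1)] / -8150 = +0.001043
Flow direction (−∇h) has components (-0.0006748 E, -0.001043 N).
Azimuth = atan2(E, N) = atan2(-0.0006748, -0.001043) = 212.9° ≈ 213°.

213°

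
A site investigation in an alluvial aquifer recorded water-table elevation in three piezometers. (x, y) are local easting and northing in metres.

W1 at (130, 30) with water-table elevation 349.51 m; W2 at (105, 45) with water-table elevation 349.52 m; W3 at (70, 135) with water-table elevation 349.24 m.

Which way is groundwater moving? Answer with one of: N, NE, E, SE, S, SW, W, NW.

Differences from W1: to W2 (Δx, Δy, Δh) = (-25, 15, +0.01); to W3 = (-60, 105, -0.27).
Solve a·Δx + b·Δy = Δh: det = (-25)·105 − (-60)·15 = -1725.
∂h/∂x = [(+0.01)·105 − (-0.27)·15] / -1725 = -0.002957
∂h/∂y = [(-25)·(-0.27) − (-60)·(+0.01)] / -1725 = -0.004261
Flow = −∇h = (+0.002957 east, +0.004261 north), which points northeast.

NE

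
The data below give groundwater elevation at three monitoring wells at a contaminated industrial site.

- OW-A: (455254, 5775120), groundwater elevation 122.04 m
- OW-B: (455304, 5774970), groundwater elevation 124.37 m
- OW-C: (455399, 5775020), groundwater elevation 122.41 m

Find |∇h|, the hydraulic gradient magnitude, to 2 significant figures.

With h = a·x + b·y + c and OW-A as origin, the differences give:
  50·a + (-150)·b = +2.33
  145·a + (-100)·b = +0.37
Eliminate b (×(-100) and ×(-150), subtract): 16750·a = -177.500 → a = ∂h/∂x = -0.01060
Back-substitute: b = ∂h/∂y = -0.01907.
|∇h| = √(-0.01060² + -0.01907²) = 0.02182

0.022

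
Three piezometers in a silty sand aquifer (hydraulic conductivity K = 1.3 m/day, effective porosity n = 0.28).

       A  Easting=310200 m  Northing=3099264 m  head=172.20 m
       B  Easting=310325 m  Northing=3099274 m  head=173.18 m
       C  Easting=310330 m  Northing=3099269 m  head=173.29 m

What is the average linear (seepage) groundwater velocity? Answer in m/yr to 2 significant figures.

27 m/yr

Three-point gradient (reference A): Δ to B = (125, 10, +0.98), Δ to C = (130, 5, +1.09).
∂h/∂x = +0.008889, ∂h/∂y = -0.01311 (det = -675).
|∇h| = √(0.008889² + -0.01311²) = 0.01584
Seepage velocity v = K·i/n = 1.3 × 0.01584 / 0.28 = 0.07354 m/day = 26.86 m/yr.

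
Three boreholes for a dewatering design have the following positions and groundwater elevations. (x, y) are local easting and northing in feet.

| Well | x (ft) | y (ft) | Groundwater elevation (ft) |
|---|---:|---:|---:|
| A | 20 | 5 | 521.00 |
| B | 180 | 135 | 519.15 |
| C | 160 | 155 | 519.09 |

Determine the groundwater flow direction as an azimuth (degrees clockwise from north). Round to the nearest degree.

Differences from A: to B (Δx, Δy, Δh) = (160, 130, -1.85); to C = (140, 150, -1.91).
Determinant of the coordinate differences = 160·150 − 140·130 = 5800.
∂h/∂x = [(-1.85)·150 − (-1.91)·130] / 5800 = -0.005034
∂h/∂y = [160·(-1.91) − 140·(-1.85)] / 5800 = -0.008034
Flow direction (−∇h) has components (+0.005034 E, +0.008034 N).
Azimuth = atan2(E, N) = atan2(+0.005034, +0.008034) = 32.1° ≈ 032°.

032°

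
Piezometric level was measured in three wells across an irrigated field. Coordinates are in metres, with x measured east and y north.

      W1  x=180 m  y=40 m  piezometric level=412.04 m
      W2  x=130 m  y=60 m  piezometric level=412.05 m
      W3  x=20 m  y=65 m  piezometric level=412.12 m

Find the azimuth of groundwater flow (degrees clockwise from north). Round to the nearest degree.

029°

With h = a·x + b·y + c and W1 as origin, the differences give:
  (-50)·a + 20·b = +0.01
  (-160)·a + 25·b = +0.08
Eliminate b (×25 and ×20, subtract): 1950·a = -1.350 → a = ∂h/∂x = -0.0006923
Back-substitute: b = ∂h/∂y = -0.001231.
Flow direction (−∇h) has components (+0.0006923 E, +0.001231 N).
Azimuth = atan2(E, N) = atan2(+0.0006923, +0.001231) = 29.4° ≈ 029°.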